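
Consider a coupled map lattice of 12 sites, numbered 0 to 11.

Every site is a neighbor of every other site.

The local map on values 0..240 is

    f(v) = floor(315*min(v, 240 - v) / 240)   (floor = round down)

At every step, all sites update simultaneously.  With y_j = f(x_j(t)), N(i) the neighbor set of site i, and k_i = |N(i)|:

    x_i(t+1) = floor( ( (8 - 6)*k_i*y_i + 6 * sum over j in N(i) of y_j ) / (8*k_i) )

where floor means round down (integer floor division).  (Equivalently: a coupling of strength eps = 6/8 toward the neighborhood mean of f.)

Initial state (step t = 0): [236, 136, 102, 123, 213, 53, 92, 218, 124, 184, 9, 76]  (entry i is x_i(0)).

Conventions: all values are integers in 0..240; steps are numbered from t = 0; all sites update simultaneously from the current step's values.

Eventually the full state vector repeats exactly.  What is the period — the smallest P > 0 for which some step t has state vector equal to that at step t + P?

Simulating step by step:
t=0: [236, 136, 102, 123, 213, 53, 92, 218, 124, 184, 9, 76]
t=1: [70, 93, 93, 96, 75, 81, 90, 74, 96, 82, 71, 87]
t=2: [106, 112, 112, 112, 107, 109, 111, 107, 112, 109, 106, 110]
t=3: [142, 144, 144, 144, 142, 143, 143, 142, 144, 143, 142, 143]
t=4: [127, 126, 126, 126, 127, 127, 127, 127, 126, 127, 127, 127]
t=5: [148, 148, 148, 148, 148, 148, 148, 148, 148, 148, 148, 148]
t=6: [120, 120, 120, 120, 120, 120, 120, 120, 120, 120, 120, 120]
t=7: [157, 157, 157, 157, 157, 157, 157, 157, 157, 157, 157, 157]
t=8: [108, 108, 108, 108, 108, 108, 108, 108, 108, 108, 108, 108]
t=9: [141, 141, 141, 141, 141, 141, 141, 141, 141, 141, 141, 141]
t=10: [129, 129, 129, 129, 129, 129, 129, 129, 129, 129, 129, 129]
t=11: [145, 145, 145, 145, 145, 145, 145, 145, 145, 145, 145, 145]
t=12: [124, 124, 124, 124, 124, 124, 124, 124, 124, 124, 124, 124]
t=13: [152, 152, 152, 152, 152, 152, 152, 152, 152, 152, 152, 152]
t=14: [115, 115, 115, 115, 115, 115, 115, 115, 115, 115, 115, 115]
t=15: [150, 150, 150, 150, 150, 150, 150, 150, 150, 150, 150, 150]
t=16: [118, 118, 118, 118, 118, 118, 118, 118, 118, 118, 118, 118]
t=17: [154, 154, 154, 154, 154, 154, 154, 154, 154, 154, 154, 154]
t=18: [112, 112, 112, 112, 112, 112, 112, 112, 112, 112, 112, 112]
t=19: [147, 147, 147, 147, 147, 147, 147, 147, 147, 147, 147, 147]
t=20: [122, 122, 122, 122, 122, 122, 122, 122, 122, 122, 122, 122]
t=21: [154, 154, 154, 154, 154, 154, 154, 154, 154, 154, 154, 154]

Answer: 4
Key observation: The state at step 17, [154, 154, 154, 154, 154, 154, 154, 154, 154, 154, 154, 154], reappears at step 21 — and no state repeats earlier — so the cycle the system enters has period 4.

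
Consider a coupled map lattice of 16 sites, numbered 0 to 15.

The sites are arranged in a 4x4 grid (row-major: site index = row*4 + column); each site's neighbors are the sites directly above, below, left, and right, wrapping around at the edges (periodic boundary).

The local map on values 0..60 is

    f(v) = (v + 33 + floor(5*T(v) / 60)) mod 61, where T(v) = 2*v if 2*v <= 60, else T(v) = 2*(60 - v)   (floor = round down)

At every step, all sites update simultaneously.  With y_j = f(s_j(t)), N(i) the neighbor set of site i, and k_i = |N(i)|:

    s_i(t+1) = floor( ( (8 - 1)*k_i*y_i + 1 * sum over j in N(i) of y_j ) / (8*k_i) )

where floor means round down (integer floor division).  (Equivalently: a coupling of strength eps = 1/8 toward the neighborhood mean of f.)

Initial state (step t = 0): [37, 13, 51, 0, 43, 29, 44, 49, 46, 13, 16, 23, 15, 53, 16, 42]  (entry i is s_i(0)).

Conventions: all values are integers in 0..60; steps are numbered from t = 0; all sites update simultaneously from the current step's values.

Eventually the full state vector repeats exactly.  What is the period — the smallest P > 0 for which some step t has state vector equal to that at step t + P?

Answer: 7
Key observation: The state at step 18, [53, 25, 12, 13, 52, 47, 3, 4, 7, 25, 26, 36, 25, 14, 24, 5], reappears at step 25 — and no state repeats earlier — so the cycle the system enters has period 7.

Derivation:
t=0: [37, 13, 51, 0, 43, 29, 44, 49, 46, 13, 16, 23, 15, 53, 16, 42]
t=1: [15, 44, 25, 31, 16, 8, 18, 23, 22, 45, 50, 55, 46, 28, 48, 20]
t=2: [46, 18, 4, 11, 51, 41, 51, 55, 54, 20, 23, 29, 22, 5, 21, 51]
t=3: [23, 50, 38, 42, 23, 18, 25, 26, 28, 53, 56, 8, 54, 40, 54, 26]
t=4: [55, 24, 13, 17, 55, 50, 3, 5, 8, 25, 27, 37, 26, 16, 25, 5]
t=5: [26, 4, 44, 50, 27, 22, 35, 37, 38, 4, 4, 14, 6, 44, 5, 35]
t=6: [4, 35, 19, 21, 5, 53, 13, 13, 15, 36, 36, 45, 36, 20, 35, 14]
t=7: [36, 15, 52, 55, 38, 26, 46, 47, 46, 15, 13, 21, 16, 50, 15, 45]
t=8: [14, 45, 26, 26, 13, 5, 20, 22, 22, 46, 47, 53, 46, 26, 47, 22]
t=9: [45, 19, 4, 6, 48, 37, 52, 54, 54, 21, 22, 28, 22, 4, 20, 52]
t=10: [22, 51, 37, 38, 21, 15, 26, 26, 28, 54, 55, 7, 54, 39, 53, 26]
t=11: [54, 25, 12, 13, 53, 47, 4, 5, 8, 26, 26, 36, 26, 15, 24, 5]
t=12: [26, 5, 43, 46, 26, 20, 35, 37, 38, 5, 3, 14, 6, 43, 4, 35]
t=13: [4, 36, 18, 18, 4, 51, 13, 13, 15, 37, 35, 45, 36, 19, 34, 14]
t=14: [35, 15, 51, 53, 37, 24, 46, 46, 46, 14, 12, 21, 16, 49, 14, 45]
t=15: [13, 45, 25, 25, 12, 4, 20, 21, 22, 45, 46, 53, 46, 25, 46, 22]
t=16: [44, 19, 3, 6, 47, 36, 52, 53, 54, 20, 21, 28, 22, 3, 20, 52]
t=17: [21, 51, 37, 38, 20, 15, 25, 25, 27, 53, 54, 7, 54, 38, 53, 26]
t=18: [53, 25, 12, 13, 52, 47, 3, 4, 7, 25, 26, 36, 25, 14, 24, 5]
t=19: [25, 5, 43, 46, 25, 20, 34, 36, 37, 4, 3, 14, 5, 42, 4, 35]
t=20: [3, 36, 18, 18, 3, 51, 12, 13, 14, 36, 35, 45, 34, 19, 34, 14]
t=21: [35, 15, 51, 53, 36, 24, 45, 46, 45, 14, 12, 21, 14, 49, 14, 45]
t=22: [13, 45, 25, 25, 12, 4, 19, 21, 21, 45, 46, 53, 45, 25, 46, 22]
t=23: [44, 19, 3, 6, 47, 36, 51, 53, 53, 20, 21, 28, 21, 3, 20, 52]
t=24: [21, 51, 36, 38, 20, 15, 25, 25, 27, 53, 54, 7, 53, 38, 53, 26]
t=25: [53, 25, 12, 13, 52, 47, 3, 4, 7, 25, 26, 36, 25, 14, 24, 5]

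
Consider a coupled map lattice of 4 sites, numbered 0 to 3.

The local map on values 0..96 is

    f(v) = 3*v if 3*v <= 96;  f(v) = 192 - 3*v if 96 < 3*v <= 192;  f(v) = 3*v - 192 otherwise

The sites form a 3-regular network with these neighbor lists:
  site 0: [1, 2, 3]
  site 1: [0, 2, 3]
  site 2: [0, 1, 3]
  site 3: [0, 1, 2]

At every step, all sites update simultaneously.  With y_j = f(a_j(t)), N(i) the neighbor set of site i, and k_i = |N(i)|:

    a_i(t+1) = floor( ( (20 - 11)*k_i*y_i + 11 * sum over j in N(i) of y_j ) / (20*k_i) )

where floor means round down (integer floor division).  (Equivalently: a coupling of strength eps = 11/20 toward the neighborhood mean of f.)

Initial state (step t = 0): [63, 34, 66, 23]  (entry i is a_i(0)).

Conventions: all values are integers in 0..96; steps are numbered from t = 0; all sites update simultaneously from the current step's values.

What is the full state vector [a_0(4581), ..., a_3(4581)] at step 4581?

Answer: [24, 24, 25, 24]
Key observation: The state at step 27, [24, 24, 25, 24], reappears at step 29: the system is in a cycle of period 2 from step 27 on.  Therefore the state at step 4581 equals the state at step 27 + ((4581 - 27) mod 2) = 27, which is [24, 24, 25, 24].

Derivation:
t=0: [63, 34, 66, 23]
t=1: [31, 54, 32, 49]
t=2: [73, 56, 74, 60]
t=3: [24, 23, 25, 20]
t=4: [69, 69, 70, 66]
t=5: [13, 13, 14, 11]
t=6: [38, 38, 39, 36]
t=7: [78, 78, 77, 80]
t=8: [42, 42, 41, 44]
t=9: [65, 65, 66, 63]
t=10: [3, 3, 4, 3]
t=11: [9, 9, 10, 9]
t=12: [27, 27, 28, 27]
t=13: [81, 81, 82, 81]
t=14: [51, 51, 52, 51]
t=15: [38, 38, 37, 38]
t=16: [78, 78, 79, 78]
t=17: [42, 42, 43, 42]
t=18: [65, 65, 64, 65]
t=19: [2, 2, 1, 2]
t=20: [5, 5, 4, 5]
t=21: [14, 14, 13, 14]
t=22: [41, 41, 40, 41]
t=23: [69, 69, 70, 69]
t=24: [15, 15, 16, 15]
t=25: [45, 45, 46, 45]
t=26: [56, 56, 55, 56]
t=27: [24, 24, 25, 24]
t=28: [72, 72, 73, 72]
t=29: [24, 24, 25, 24]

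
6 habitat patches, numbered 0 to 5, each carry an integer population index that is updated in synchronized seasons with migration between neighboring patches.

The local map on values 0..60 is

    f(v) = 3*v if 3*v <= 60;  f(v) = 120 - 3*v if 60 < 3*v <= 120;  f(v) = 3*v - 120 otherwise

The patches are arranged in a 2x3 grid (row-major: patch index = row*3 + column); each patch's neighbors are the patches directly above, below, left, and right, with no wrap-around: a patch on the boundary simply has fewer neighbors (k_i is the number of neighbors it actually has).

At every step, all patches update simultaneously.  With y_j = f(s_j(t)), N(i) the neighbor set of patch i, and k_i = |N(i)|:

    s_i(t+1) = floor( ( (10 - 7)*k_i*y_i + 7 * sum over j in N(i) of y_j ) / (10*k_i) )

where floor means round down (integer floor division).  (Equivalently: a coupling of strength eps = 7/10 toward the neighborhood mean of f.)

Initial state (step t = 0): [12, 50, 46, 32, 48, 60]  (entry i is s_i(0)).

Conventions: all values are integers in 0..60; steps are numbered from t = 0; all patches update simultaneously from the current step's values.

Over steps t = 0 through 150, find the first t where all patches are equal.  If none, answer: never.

Answer: 35
Key observation: Synchronization is absorbing here: once all patches are equal they stay equal, and step 35 is the first all-equal step.

Derivation:
t=0: [12, 50, 46, 32, 48, 60]  (not all equal)
t=1: [29, 27, 36, 28, 33, 32]  (not all equal)
t=2: [36, 27, 25, 29, 29, 18]  (not all equal)
t=3: [28, 32, 46, 25, 39, 43]  (not all equal)
t=4: [34, 20, 16, 27, 19, 10]  (not all equal)
t=5: [40, 46, 45, 37, 47, 45]  (not all equal)
t=6: [9, 13, 16, 10, 16, 17]  (not all equal)
t=7: [32, 40, 45, 35, 42, 48]  (not all equal)
t=8: [12, 10, 12, 15, 10, 14]  (not all equal)
t=9: [37, 32, 36, 36, 36, 35]  (not all equal)
t=10: [15, 14, 17, 10, 15, 12]  (not all equal)
t=11: [38, 45, 42, 40, 38, 44]  (not all equal)
t=12: [7, 8, 11, 4, 8, 7]  (not all equal)
t=13: [18, 25, 25, 19, 20, 26]  (not all equal)
t=14: [51, 50, 43, 57, 51, 49]  (not all equal)
t=15: [38, 26, 22, 38, 35, 22]  (not all equal)
t=16: [18, 30, 49, 9, 28, 40]  (not all equal)
t=17: [36, 36, 18, 39, 24, 22]  (not all equal)
t=18: [8, 30, 39, 21, 30, 51]  (not all equal)
t=19: [37, 22, 22, 36, 37, 21]  (not all equal)
t=20: [25, 33, 55, 9, 31, 39]  (not all equal)
t=21: [30, 33, 21, 33, 20, 26]  (not all equal)
t=22: [23, 40, 39, 37, 37, 53]  (not all equal)
t=23: [18, 14, 14, 23, 13, 15]  (not all equal)
t=24: [48, 44, 43, 47, 43, 41]  (not all equal)
t=25: [18, 13, 7, 17, 11, 7]  (not all equal)
t=26: [47, 36, 27, 45, 35, 25]  (not all equal)
t=27: [15, 21, 31, 17, 21, 32]  (not all equal)
t=28: [51, 47, 36, 51, 47, 36]  (not all equal)
t=29: [28, 21, 15, 28, 21, 15]  (not all equal)
t=30: [43, 49, 49, 43, 49, 49]  (not all equal)
t=31: [15, 22, 27, 15, 22, 27]  (not all equal)
t=32: [48, 48, 44, 48, 48, 44]  (not all equal)
t=33: [24, 21, 16, 24, 21, 16]  (not all equal)
t=34: [51, 52, 51, 51, 52, 51]  (not all equal)
t=35: [34, 34, 34, 34, 34, 34]  (all equal)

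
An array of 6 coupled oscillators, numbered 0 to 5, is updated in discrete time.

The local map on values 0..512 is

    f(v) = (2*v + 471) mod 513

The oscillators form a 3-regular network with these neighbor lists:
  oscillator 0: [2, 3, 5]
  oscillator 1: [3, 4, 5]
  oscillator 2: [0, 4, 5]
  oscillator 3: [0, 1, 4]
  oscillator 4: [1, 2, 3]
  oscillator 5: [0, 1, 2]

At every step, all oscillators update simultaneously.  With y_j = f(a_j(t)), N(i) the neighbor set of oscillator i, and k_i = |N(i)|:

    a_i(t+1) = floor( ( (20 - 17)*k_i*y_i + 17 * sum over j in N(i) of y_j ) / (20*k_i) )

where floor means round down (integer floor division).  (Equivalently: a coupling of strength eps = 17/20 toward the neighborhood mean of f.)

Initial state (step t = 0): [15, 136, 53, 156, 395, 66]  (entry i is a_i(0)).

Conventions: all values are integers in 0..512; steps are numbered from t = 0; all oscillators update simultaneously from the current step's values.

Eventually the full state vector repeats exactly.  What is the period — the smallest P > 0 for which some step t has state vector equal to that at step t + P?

Simulating step by step:
t=0: [15, 136, 53, 156, 395, 66]
t=1: [195, 203, 243, 314, 195, 238]
t=2: [321, 296, 386, 311, 301, 392]
t=3: [158, 102, 135, 58, 98, 130]
t=4: [188, 150, 217, 178, 154, 220]
t=5: [362, 315, 341, 290, 313, 338]
t=6: [102, 72, 121, 93, 74, 123]
t=7: [179, 143, 163, 126, 142, 162]
t=8: [267, 244, 280, 258, 245, 281]
t=9: [211, 330, 269, 463, 329, 268]
t=10: [442, 290, 351, 222, 290, 352]
t=11: [247, 166, 164, 167, 166, 164]
t=12: [312, 289, 334, 336, 289, 334]
t=13: [107, 75, 75, 50, 75, 75]
t=14: [103, 93, 126, 118, 93, 126]
t=15: [198, 176, 178, 157, 176, 178]
t=16: [308, 300, 324, 316, 300, 324]
t=17: [83, 67, 70, 54, 67, 70]
t=18: [92, 86, 103, 97, 86, 103]
t=19: [157, 145, 148, 136, 145, 148]
t=20: [249, 244, 257, 252, 244, 257]
t=21: [466, 457, 460, 451, 457, 460]
t=22: [361, 357, 366, 362, 357, 366]
t=23: [173, 166, 169, 162, 166, 169]
t=24: [293, 289, 296, 292, 289, 296]
t=25: [33, 28, 31, 26, 28, 31]
t=26: [17, 14, 19, 16, 14, 19]
t=27: [506, 502, 505, 501, 502, 505]
t=28: [453, 450, 453, 450, 450, 453]
t=29: [349, 346, 349, 346, 346, 349]
t=30: [141, 138, 141, 138, 138, 141]
t=31: [238, 235, 238, 235, 235, 238]
t=32: [432, 429, 432, 429, 429, 432]
t=33: [307, 304, 307, 304, 304, 307]
t=34: [57, 54, 57, 54, 54, 57]
t=35: [70, 67, 70, 67, 67, 70]
t=36: [96, 93, 96, 93, 93, 96]
t=37: [148, 145, 148, 145, 145, 148]
t=38: [252, 249, 252, 249, 249, 252]
t=39: [460, 457, 460, 457, 457, 460]
t=40: [363, 360, 363, 360, 360, 363]
t=41: [169, 166, 169, 166, 166, 169]
t=42: [294, 291, 294, 291, 291, 294]
t=43: [31, 28, 31, 28, 28, 31]
t=44: [18, 15, 18, 15, 15, 18]
t=45: [505, 502, 505, 502, 502, 505]
t=46: [453, 450, 453, 450, 450, 453]

Answer: 18
Key observation: The state at step 28, [453, 450, 453, 450, 450, 453], reappears at step 46 — and no state repeats earlier — so the cycle the system enters has period 18.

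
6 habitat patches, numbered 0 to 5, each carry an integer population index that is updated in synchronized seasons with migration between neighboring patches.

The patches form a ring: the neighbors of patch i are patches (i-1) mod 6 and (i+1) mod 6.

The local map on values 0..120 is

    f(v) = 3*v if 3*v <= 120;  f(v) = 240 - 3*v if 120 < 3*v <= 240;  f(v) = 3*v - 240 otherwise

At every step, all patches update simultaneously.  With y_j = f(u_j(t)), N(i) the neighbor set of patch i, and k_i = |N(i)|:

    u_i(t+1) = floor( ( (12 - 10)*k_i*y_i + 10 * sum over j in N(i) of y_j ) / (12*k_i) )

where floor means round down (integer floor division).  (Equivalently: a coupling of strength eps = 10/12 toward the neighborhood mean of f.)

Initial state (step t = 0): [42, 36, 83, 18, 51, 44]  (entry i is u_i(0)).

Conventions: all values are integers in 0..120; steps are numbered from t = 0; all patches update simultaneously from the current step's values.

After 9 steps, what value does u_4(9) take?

Simulating step by step:
t=0: [42, 36, 83, 18, 51, 44]
t=1: [109, 69, 69, 49, 82, 101]
t=2: [54, 55, 58, 31, 66, 49]
t=3: [83, 72, 81, 60, 84, 65]
t=4: [30, 9, 35, 16, 45, 16]
t=5: [46, 85, 48, 95, 57, 89]
t=6: [34, 85, 41, 76, 41, 75]
t=7: [29, 93, 30, 99, 30, 93]
t=8: [47, 80, 55, 84, 55, 80]
t=9: [16, 72, 17, 64, 17, 72]

Answer: u_4(9) = 17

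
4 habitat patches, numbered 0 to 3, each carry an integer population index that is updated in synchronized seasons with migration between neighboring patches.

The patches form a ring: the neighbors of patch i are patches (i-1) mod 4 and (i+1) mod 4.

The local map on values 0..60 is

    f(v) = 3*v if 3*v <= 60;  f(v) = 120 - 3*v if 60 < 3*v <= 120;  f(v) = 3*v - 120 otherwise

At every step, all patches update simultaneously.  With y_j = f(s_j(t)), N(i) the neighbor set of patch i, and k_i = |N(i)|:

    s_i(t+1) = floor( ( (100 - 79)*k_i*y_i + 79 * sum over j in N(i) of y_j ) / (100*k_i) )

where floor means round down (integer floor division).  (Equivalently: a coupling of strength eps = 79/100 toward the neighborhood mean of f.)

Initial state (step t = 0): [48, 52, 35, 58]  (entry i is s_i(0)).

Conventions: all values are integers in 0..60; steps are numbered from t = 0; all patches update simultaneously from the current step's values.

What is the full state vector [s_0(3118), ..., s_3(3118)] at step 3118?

Answer: [12, 12, 12, 12]
Key observation: The state at step 8, [12, 12, 12, 12], reappears at step 10: the system is in a cycle of period 2 from step 8 on.  Therefore the state at step 3118 equals the state at step 8 + ((3118 - 8) mod 2) = 8, which is [12, 12, 12, 12].

Derivation:
t=0: [48, 52, 35, 58]
t=1: [40, 22, 38, 26]
t=2: [37, 13, 39, 11]
t=3: [30, 12, 29, 11]
t=4: [33, 32, 34, 31]
t=5: [24, 20, 23, 21]
t=6: [56, 51, 56, 51]
t=7: [36, 44, 36, 44]
t=8: [12, 12, 12, 12]
t=9: [36, 36, 36, 36]
t=10: [12, 12, 12, 12]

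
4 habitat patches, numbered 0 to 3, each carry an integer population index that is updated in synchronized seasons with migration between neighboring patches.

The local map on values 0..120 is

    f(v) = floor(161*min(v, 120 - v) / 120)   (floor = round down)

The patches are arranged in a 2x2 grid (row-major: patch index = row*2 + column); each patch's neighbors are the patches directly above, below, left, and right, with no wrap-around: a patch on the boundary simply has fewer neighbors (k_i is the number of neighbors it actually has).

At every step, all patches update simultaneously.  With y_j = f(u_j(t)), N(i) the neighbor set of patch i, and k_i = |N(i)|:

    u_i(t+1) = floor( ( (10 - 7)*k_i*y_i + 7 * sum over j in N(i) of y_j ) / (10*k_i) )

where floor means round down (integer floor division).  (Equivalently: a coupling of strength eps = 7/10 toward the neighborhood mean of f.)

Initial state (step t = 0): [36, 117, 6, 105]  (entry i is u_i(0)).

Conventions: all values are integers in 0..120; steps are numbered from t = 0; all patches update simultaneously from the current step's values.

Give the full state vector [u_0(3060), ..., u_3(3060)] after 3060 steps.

Simulating step by step:
t=0: [36, 117, 6, 105]
t=1: [18, 25, 26, 10]
t=2: [30, 22, 23, 27]
t=3: [32, 35, 35, 31]
t=4: [44, 42, 42, 44]
t=5: [56, 58, 58, 56]
t=6: [76, 75, 75, 76]
t=7: [59, 59, 59, 59]
t=8: [79, 79, 79, 79]
t=9: [55, 55, 55, 55]
t=10: [73, 73, 73, 73]
t=11: [63, 63, 63, 63]
t=12: [76, 76, 76, 76]
t=13: [59, 59, 59, 59]

Answer: [76, 76, 76, 76]
Key observation: The state at step 7, [59, 59, 59, 59], reappears at step 13: the system is in a cycle of period 6 from step 7 on.  Therefore the state at step 3060 equals the state at step 7 + ((3060 - 7) mod 6) = 12, which is [76, 76, 76, 76].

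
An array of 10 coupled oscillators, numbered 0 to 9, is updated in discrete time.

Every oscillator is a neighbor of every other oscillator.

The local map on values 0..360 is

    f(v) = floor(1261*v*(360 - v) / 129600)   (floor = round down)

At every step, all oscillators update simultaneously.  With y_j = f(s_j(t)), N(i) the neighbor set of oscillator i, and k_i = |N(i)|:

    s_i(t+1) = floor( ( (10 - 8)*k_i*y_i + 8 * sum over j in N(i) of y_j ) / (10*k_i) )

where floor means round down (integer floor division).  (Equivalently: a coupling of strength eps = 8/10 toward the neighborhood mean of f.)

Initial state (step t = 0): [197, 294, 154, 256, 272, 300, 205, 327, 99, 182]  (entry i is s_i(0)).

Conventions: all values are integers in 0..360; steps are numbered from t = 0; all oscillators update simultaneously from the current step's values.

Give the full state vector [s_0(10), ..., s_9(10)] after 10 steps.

Answer: [313, 313, 313, 313, 313, 313, 313, 313, 313, 313]

Derivation:
t=0: [197, 294, 154, 256, 272, 300, 205, 327, 99, 182]
t=1: [252, 238, 252, 246, 243, 237, 252, 229, 245, 253]
t=2: [272, 274, 272, 273, 273, 274, 272, 275, 273, 272]
t=3: [230, 230, 230, 230, 230, 230, 230, 230, 230, 230]
t=4: [290, 290, 290, 290, 290, 290, 290, 290, 290, 290]
t=5: [197, 197, 197, 197, 197, 197, 197, 197, 197, 197]
t=6: [312, 312, 312, 312, 312, 312, 312, 312, 312, 312]
t=7: [145, 145, 145, 145, 145, 145, 145, 145, 145, 145]
t=8: [303, 303, 303, 303, 303, 303, 303, 303, 303, 303]
t=9: [168, 168, 168, 168, 168, 168, 168, 168, 168, 168]
t=10: [313, 313, 313, 313, 313, 313, 313, 313, 313, 313]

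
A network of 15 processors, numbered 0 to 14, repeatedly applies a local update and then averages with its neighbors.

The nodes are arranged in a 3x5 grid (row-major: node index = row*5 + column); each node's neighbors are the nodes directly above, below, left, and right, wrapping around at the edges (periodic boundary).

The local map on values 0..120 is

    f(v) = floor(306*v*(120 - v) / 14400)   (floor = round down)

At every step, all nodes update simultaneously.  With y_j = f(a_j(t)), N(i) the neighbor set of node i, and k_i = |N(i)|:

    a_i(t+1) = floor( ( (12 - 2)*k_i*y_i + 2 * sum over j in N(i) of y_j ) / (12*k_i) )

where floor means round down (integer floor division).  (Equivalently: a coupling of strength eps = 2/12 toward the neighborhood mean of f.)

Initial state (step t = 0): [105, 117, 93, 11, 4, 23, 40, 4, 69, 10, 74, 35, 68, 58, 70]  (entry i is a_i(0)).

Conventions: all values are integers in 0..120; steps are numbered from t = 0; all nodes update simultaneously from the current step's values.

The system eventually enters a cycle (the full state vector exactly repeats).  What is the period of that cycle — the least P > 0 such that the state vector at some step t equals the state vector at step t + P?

Answer: 2
Key observation: The state at step 6, [73, 73, 73, 72, 73, 73, 73, 72, 72, 72, 73, 73, 73, 72, 73], reappears at step 8 — and no state repeats earlier — so the cycle the system enters has period 2.

Derivation:
t=0: [105, 117, 93, 11, 4, 23, 40, 4, 69, 10, 74, 35, 68, 58, 70]
t=1: [33, 14, 49, 29, 13, 47, 61, 18, 67, 27, 69, 61, 70, 73, 69]
t=2: [59, 37, 69, 57, 34, 71, 72, 44, 71, 54, 73, 73, 72, 71, 71]
t=3: [74, 66, 73, 75, 64, 73, 72, 71, 73, 74, 72, 71, 72, 73, 72]
t=4: [72, 74, 72, 71, 75, 72, 73, 72, 72, 72, 72, 73, 72, 72, 73]
t=5: [72, 72, 72, 72, 71, 72, 72, 72, 73, 72, 72, 72, 72, 72, 72]
t=6: [73, 73, 73, 72, 73, 73, 73, 72, 72, 72, 73, 73, 73, 72, 73]
t=7: [72, 72, 72, 72, 72, 72, 72, 72, 73, 72, 72, 72, 72, 72, 72]
t=8: [73, 73, 73, 72, 73, 73, 73, 72, 72, 72, 73, 73, 73, 72, 73]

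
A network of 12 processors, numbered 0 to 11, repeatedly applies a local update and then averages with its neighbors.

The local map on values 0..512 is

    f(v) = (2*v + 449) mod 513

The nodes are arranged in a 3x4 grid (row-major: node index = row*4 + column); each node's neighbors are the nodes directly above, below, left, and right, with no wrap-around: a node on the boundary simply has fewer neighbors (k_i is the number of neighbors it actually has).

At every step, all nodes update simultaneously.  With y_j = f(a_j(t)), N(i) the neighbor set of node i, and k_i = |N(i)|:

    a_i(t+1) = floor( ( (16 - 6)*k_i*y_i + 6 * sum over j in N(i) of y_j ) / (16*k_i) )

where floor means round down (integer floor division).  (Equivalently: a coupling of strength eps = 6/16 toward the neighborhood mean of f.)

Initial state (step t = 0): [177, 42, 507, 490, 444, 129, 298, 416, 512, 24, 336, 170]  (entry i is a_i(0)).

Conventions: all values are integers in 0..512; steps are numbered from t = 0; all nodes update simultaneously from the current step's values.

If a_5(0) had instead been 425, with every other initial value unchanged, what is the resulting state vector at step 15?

Answer: [241, 233, 107, 241, 351, 311, 132, 178, 204, 293, 313, 148]
Key observation: This trace re-runs the system from the modified initial state.

Derivation:
t=0: [177, 42, 507, 490, 444, 425, 298, 416, 512, 24, 336, 170]
t=1: [243, 137, 328, 381, 320, 250, 111, 246, 430, 412, 158, 238]
t=2: [314, 248, 118, 210, 182, 336, 210, 361, 235, 275, 259, 385]
t=3: [169, 309, 250, 281, 256, 206, 303, 203, 401, 423, 413, 232]
t=4: [262, 157, 343, 457, 385, 291, 147, 329, 275, 270, 242, 360]
t=5: [370, 228, 170, 246, 239, 110, 201, 139, 429, 411, 368, 183]
t=6: [253, 319, 317, 359, 333, 227, 286, 267, 299, 227, 210, 258]
t=7: [304, 149, 124, 186, 162, 342, 436, 431, 102, 339, 391, 437]
t=8: [112, 186, 219, 280, 197, 150, 257, 290, 155, 119, 214, 277]
t=9: [219, 288, 390, 380, 286, 265, 372, 181, 248, 214, 366, 375]
t=10: [425, 450, 234, 208, 476, 436, 209, 251, 433, 359, 184, 193]
t=11: [301, 323, 381, 377, 341, 296, 356, 402, 277, 199, 292, 340]
t=12: [48, 71, 163, 187, 131, 69, 125, 193, 388, 272, 75, 108]
t=13: [71, 94, 235, 303, 161, 134, 186, 282, 251, 344, 156, 171]
t=14: [120, 163, 311, 188, 251, 202, 319, 389, 342, 180, 242, 314]
t=15: [241, 233, 107, 241, 351, 311, 132, 178, 204, 293, 313, 148]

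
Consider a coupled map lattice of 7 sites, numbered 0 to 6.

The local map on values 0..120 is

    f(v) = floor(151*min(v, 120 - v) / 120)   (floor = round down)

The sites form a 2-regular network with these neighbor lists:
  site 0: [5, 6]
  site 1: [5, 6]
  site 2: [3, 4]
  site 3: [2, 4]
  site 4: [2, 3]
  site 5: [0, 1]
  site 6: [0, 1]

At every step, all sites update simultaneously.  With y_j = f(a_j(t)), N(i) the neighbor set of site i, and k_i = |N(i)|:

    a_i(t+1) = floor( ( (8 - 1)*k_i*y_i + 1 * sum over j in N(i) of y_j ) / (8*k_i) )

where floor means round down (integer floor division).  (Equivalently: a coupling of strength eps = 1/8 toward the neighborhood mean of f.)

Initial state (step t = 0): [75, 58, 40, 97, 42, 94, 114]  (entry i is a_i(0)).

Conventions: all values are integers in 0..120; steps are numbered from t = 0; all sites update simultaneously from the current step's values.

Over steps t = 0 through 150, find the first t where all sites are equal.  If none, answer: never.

Answer: never
Key observation: The state at step 14 reappears at step 18 — the system is in a cycle of period 4 from step 14 on.  No step 0..18 is synchronized, and the cycle repeats forever, so no step up to 150 (or ever) has all sites equal.

Derivation:
t=0: [75, 58, 40, 97, 42, 94, 114]  (not all equal)
t=1: [51, 65, 48, 30, 50, 36, 14]  (not all equal)
t=2: [59, 64, 58, 40, 60, 47, 23]  (not all equal)
t=3: [70, 66, 70, 52, 73, 60, 33]  (not all equal)
t=4: [61, 65, 62, 64, 59, 73, 43]  (not all equal)
t=5: [71, 67, 72, 70, 73, 60, 56]  (not all equal)
t=6: [62, 66, 60, 61, 59, 73, 69]  (not all equal)
t=7: [70, 66, 74, 74, 74, 60, 64]  (not all equal)
t=8: [63, 67, 57, 57, 57, 73, 69]  (not all equal)
t=9: [69, 65, 71, 71, 71, 60, 64]  (not all equal)
t=10: [65, 69, 61, 61, 61, 73, 69]  (not all equal)
t=11: [68, 63, 74, 74, 74, 59, 64]  (not all equal)
t=12: [65, 71, 57, 57, 57, 73, 69]  (not all equal)
t=13: [68, 61, 71, 71, 71, 59, 64]  (not all equal)
t=14: [65, 73, 61, 61, 61, 73, 69]  (not all equal)
t=15: [68, 59, 74, 74, 74, 59, 64]  (not all equal)
t=16: [65, 73, 57, 57, 57, 73, 69]  (not all equal)
t=17: [68, 59, 71, 71, 71, 59, 64]  (not all equal)
t=18: [65, 73, 61, 61, 61, 73, 69]  (not all equal)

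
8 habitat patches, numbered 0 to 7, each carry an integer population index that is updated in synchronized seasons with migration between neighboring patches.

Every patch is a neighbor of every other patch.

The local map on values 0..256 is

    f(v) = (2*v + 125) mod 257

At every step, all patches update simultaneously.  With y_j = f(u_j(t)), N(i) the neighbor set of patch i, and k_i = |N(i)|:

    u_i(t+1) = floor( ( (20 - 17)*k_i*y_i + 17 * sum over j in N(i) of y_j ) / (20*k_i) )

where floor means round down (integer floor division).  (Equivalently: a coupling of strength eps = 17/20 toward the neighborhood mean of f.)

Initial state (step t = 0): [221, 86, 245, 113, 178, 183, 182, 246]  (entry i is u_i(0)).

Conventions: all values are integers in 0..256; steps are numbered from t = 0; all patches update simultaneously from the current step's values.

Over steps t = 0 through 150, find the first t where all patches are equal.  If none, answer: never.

Simulating step by step:
t=0: [221, 86, 245, 113, 178, 183, 182, 246]  (not all equal)
t=1: [132, 132, 134, 133, 137, 137, 137, 134]  (not all equal)
t=2: [136, 136, 136, 136, 137, 137, 137, 136]  (not all equal)
t=3: [140, 140, 140, 140, 140, 140, 140, 140]  (all equal)

Answer: 3
Key observation: Synchronization is absorbing here: once all patches are equal they stay equal, and step 3 is the first all-equal step.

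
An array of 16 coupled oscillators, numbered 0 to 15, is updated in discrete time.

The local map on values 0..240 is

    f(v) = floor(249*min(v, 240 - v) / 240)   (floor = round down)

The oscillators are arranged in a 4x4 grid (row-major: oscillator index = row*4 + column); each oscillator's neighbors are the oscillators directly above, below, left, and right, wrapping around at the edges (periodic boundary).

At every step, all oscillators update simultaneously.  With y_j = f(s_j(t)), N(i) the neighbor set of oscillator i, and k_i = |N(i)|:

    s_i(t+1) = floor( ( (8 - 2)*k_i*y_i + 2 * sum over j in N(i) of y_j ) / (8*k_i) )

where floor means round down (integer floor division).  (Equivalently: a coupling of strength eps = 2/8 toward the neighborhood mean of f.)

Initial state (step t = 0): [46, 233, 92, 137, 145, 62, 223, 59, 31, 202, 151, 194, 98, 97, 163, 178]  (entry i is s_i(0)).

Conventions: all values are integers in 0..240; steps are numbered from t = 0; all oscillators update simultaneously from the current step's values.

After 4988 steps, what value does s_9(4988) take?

Simulating step by step:
t=0: [46, 233, 92, 137, 145, 62, 223, 59, 31, 202, 151, 194, 98, 97, 163, 178]
t=1: [54, 24, 84, 96, 86, 58, 32, 62, 41, 47, 80, 50, 90, 89, 81, 68]
t=2: [61, 36, 80, 91, 80, 57, 43, 65, 49, 53, 75, 54, 86, 84, 83, 72]
t=3: [66, 46, 78, 88, 77, 57, 50, 67, 55, 57, 72, 58, 83, 81, 84, 75]
t=4: [69, 53, 77, 86, 75, 59, 55, 69, 60, 61, 71, 62, 82, 80, 84, 78]
t=5: [72, 58, 77, 85, 74, 61, 60, 71, 64, 64, 71, 65, 82, 80, 84, 80]
t=6: [74, 63, 77, 85, 74, 63, 64, 73, 67, 67, 72, 68, 82, 80, 85, 82]
t=7: [76, 67, 78, 85, 74, 66, 67, 75, 70, 69, 73, 71, 83, 81, 86, 84]
t=8: [78, 71, 79, 86, 75, 68, 70, 76, 73, 71, 75, 74, 84, 82, 87, 86]
t=9: [80, 74, 81, 87, 76, 70, 73, 78, 75, 73, 77, 76, 85, 83, 88, 88]
t=10: [83, 77, 83, 88, 78, 73, 75, 80, 77, 75, 79, 78, 87, 85, 89, 89]
t=11: [85, 80, 85, 89, 80, 75, 78, 82, 79, 77, 81, 80, 89, 87, 90, 91]
t=12: [87, 83, 87, 91, 82, 78, 80, 84, 81, 80, 83, 83, 91, 89, 92, 93]
t=13: [89, 86, 89, 93, 85, 81, 83, 87, 84, 83, 86, 86, 93, 91, 94, 95]
t=14: [92, 89, 92, 95, 88, 84, 86, 89, 87, 86, 89, 89, 95, 93, 96, 97]
t=15: [94, 92, 94, 97, 91, 87, 89, 92, 90, 89, 92, 92, 97, 95, 98, 99]
t=16: [97, 95, 97, 99, 93, 90, 92, 95, 93, 92, 95, 95, 99, 97, 100, 101]
t=17: [99, 98, 99, 101, 96, 93, 95, 97, 96, 95, 97, 98, 101, 99, 102, 103]
t=18: [102, 100, 102, 103, 99, 96, 98, 100, 99, 98, 100, 101, 103, 102, 104, 105]
t=19: [104, 103, 104, 105, 102, 99, 101, 103, 102, 101, 103, 104, 105, 104, 106, 107]
t=20: [106, 105, 106, 107, 105, 102, 104, 106, 105, 104, 106, 107, 107, 106, 108, 110]
t=21: [109, 108, 109, 110, 107, 105, 107, 109, 108, 107, 109, 110, 110, 109, 111, 113]
t=22: [112, 111, 113, 114, 111, 108, 111, 112, 112, 111, 112, 113, 113, 113, 114, 116]
t=23: [116, 115, 116, 117, 115, 112, 115, 116, 116, 115, 116, 117, 117, 116, 117, 119]
t=24: [120, 119, 120, 120, 119, 116, 119, 120, 120, 119, 120, 120, 120, 120, 120, 122]
t=25: [123, 123, 123, 123, 123, 120, 123, 123, 123, 123, 123, 123, 123, 123, 123, 122]
t=26: [121, 121, 121, 121, 121, 123, 121, 121, 121, 121, 121, 121, 121, 121, 121, 121]
t=27: [123, 122, 123, 123, 122, 121, 122, 123, 123, 122, 123, 123, 123, 123, 123, 123]
t=28: [121, 121, 121, 121, 121, 122, 121, 121, 121, 121, 121, 121, 121, 121, 121, 121]
t=29: [123, 122, 123, 123, 122, 122, 122, 123, 123, 122, 123, 123, 123, 123, 123, 123]
t=30: [121, 121, 121, 121, 121, 122, 121, 121, 121, 121, 121, 121, 121, 121, 121, 121]

Answer: s_9(4988) = 121
Key observation: The state at step 28, [121, 121, 121, 121, 121, 122, 121, 121, 121, 121, 121, 121, 121, 121, 121, 121], reappears at step 30: the system is in a cycle of period 2 from step 28 on.  Therefore the state at step 4988 equals the state at step 28 + ((4988 - 28) mod 2) = 28, which is [121, 121, 121, 121, 121, 122, 121, 121, 121, 121, 121, 121, 121, 121, 121, 121].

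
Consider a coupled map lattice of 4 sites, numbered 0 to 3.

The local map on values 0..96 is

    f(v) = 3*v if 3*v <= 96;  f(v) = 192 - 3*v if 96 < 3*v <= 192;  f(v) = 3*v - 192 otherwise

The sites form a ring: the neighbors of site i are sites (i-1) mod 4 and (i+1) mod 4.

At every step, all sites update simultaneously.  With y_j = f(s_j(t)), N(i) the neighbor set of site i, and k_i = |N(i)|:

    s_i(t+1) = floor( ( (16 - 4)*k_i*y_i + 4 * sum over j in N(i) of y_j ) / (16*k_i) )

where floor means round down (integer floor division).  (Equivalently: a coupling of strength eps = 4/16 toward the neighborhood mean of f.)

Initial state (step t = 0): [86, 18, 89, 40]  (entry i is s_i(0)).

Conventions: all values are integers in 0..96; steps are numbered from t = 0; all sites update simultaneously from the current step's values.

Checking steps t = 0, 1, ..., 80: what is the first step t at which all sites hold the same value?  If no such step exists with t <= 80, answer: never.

Simulating step by step:
t=0: [86, 18, 89, 40]  (not all equal)
t=1: [65, 58, 72, 71]  (not all equal)
t=2: [7, 16, 22, 19]  (not all equal)
t=3: [28, 46, 62, 53]  (not all equal)
t=4: [73, 51, 15, 36]  (not all equal)
t=5: [35, 38, 49, 72]  (not all equal)
t=6: [78, 75, 46, 34]  (not all equal)
t=7: [46, 36, 55, 79]  (not all equal)
t=8: [56, 73, 36, 43]  (not all equal)
t=9: [29, 33, 74, 60]  (not all equal)
t=10: [78, 84, 35, 23]  (not all equal)
t=11: [47, 61, 81, 67]  (not all equal)
t=12: [40, 19, 40, 19]  (not all equal)
t=13: [68, 60, 68, 60]  (not all equal)
t=14: [12, 12, 12, 12]  (all equal)

Answer: 14
Key observation: Synchronization is absorbing here: once all sites are equal they stay equal, and step 14 is the first all-equal step.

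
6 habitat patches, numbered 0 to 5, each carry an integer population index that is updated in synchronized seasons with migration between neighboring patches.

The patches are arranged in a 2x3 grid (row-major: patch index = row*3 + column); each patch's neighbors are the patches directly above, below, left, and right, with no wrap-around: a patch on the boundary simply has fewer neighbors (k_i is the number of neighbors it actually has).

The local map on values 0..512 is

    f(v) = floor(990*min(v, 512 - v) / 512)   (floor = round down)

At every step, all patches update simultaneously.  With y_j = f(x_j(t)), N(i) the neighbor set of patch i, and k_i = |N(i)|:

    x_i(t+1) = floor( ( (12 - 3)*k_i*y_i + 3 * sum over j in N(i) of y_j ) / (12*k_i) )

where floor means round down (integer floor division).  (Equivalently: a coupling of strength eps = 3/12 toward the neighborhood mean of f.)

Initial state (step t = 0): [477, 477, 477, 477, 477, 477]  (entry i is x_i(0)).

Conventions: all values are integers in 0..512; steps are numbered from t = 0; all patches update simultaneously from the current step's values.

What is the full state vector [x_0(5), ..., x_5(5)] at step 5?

Simulating step by step:
t=0: [477, 477, 477, 477, 477, 477]
t=1: [67, 67, 67, 67, 67, 67]
t=2: [129, 129, 129, 129, 129, 129]
t=3: [249, 249, 249, 249, 249, 249]
t=4: [481, 481, 481, 481, 481, 481]
t=5: [59, 59, 59, 59, 59, 59]

Answer: [59, 59, 59, 59, 59, 59]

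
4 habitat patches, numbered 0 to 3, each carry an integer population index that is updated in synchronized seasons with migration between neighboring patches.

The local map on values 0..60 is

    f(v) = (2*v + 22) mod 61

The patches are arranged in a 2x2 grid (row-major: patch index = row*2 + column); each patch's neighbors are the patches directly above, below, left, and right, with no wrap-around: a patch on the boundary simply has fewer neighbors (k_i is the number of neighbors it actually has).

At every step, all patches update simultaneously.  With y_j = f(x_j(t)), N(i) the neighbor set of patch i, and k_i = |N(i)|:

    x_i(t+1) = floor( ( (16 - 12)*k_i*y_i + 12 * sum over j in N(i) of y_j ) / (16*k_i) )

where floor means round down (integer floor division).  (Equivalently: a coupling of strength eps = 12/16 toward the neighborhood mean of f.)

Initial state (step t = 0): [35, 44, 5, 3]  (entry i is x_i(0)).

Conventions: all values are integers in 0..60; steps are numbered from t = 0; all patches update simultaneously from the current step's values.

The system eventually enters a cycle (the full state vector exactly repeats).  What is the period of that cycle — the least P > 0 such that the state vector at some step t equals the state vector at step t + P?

Answer: 2
Key observation: The state at step 17, [42, 36, 36, 42], reappears at step 19 — and no state repeats earlier — so the cycle the system enters has period 2.

Derivation:
t=0: [35, 44, 5, 3]
t=1: [38, 34, 30, 37]
t=2: [28, 34, 32, 27]
t=3: [24, 19, 18, 24]
t=4: [46, 21, 21, 46]
t=5: [15, 40, 40, 15]
t=6: [43, 49, 49, 43]
t=7: [56, 50, 50, 56]
t=8: [3, 9, 9, 3]
t=9: [37, 31, 31, 37]
t=10: [26, 32, 32, 26]
t=11: [22, 16, 16, 22]
t=12: [41, 17, 17, 41]
t=13: [52, 46, 46, 52]
t=14: [40, 16, 16, 40]
t=15: [50, 44, 44, 50]
t=16: [36, 12, 12, 36]
t=17: [42, 36, 36, 42]
t=18: [36, 42, 42, 36]
t=19: [42, 36, 36, 42]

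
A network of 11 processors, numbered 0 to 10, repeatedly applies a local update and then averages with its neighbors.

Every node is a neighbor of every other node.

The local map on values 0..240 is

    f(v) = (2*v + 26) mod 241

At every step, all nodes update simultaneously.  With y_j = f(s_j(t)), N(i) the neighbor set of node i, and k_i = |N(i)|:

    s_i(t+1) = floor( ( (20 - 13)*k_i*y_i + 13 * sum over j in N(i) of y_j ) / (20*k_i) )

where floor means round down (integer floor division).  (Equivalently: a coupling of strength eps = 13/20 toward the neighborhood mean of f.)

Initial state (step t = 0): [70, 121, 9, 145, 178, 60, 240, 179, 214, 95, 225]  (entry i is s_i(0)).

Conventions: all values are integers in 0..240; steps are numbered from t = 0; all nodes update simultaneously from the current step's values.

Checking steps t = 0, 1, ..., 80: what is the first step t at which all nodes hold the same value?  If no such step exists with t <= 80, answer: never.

Simulating step by step:
t=0: [70, 121, 9, 145, 178, 60, 240, 179, 214, 95, 225]  (not all equal)
t=1: [140, 100, 105, 114, 133, 134, 99, 133, 153, 154, 159]  (not all equal)
t=2: [96, 142, 145, 82, 92, 93, 142, 92, 104, 104, 107]  (not all equal)
t=3: [189, 147, 148, 181, 187, 187, 147, 187, 194, 194, 195]  (not all equal)
t=4: [147, 123, 123, 142, 145, 145, 123, 145, 149, 149, 150]  (not all equal)
t=5: [69, 55, 55, 66, 67, 67, 55, 67, 70, 70, 70]  (not all equal)
t=6: [157, 149, 149, 156, 156, 156, 149, 156, 158, 158, 158]  (not all equal)
t=7: [95, 91, 91, 95, 95, 95, 91, 95, 96, 96, 96]  (not all equal)
t=8: [214, 212, 212, 214, 214, 214, 212, 214, 215, 215, 215]  (not all equal)
t=9: [212, 211, 211, 212, 212, 212, 211, 212, 213, 213, 213]  (not all equal)
t=10: [209, 208, 208, 209, 209, 209, 208, 209, 209, 209, 209]  (not all equal)
t=11: [202, 202, 202, 202, 202, 202, 202, 202, 202, 202, 202]  (all equal)

Answer: 11
Key observation: Synchronization is absorbing here: once all nodes are equal they stay equal, and step 11 is the first all-equal step.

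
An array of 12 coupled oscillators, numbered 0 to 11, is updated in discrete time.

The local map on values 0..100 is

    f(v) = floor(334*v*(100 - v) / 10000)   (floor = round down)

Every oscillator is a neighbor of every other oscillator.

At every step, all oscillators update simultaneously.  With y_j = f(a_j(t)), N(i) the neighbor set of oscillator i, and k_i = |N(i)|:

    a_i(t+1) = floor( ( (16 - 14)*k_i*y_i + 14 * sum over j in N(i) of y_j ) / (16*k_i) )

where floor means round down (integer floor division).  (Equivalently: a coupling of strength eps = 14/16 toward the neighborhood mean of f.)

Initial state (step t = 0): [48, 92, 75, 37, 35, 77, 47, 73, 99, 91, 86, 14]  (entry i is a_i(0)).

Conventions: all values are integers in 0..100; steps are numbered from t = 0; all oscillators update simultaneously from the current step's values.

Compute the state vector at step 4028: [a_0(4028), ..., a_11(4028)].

Simulating step by step:
t=0: [48, 92, 75, 37, 35, 77, 47, 73, 99, 91, 86, 14]
t=1: [54, 51, 53, 54, 54, 53, 54, 53, 50, 51, 52, 52]
t=2: [82, 82, 82, 82, 82, 82, 82, 82, 82, 82, 82, 82]
t=3: [49, 49, 49, 49, 49, 49, 49, 49, 49, 49, 49, 49]
t=4: [83, 83, 83, 83, 83, 83, 83, 83, 83, 83, 83, 83]
t=5: [47, 47, 47, 47, 47, 47, 47, 47, 47, 47, 47, 47]
t=6: [83, 83, 83, 83, 83, 83, 83, 83, 83, 83, 83, 83]

Answer: [83, 83, 83, 83, 83, 83, 83, 83, 83, 83, 83, 83]
Key observation: The state at step 4, [83, 83, 83, 83, 83, 83, 83, 83, 83, 83, 83, 83], reappears at step 6: the system is in a cycle of period 2 from step 4 on.  Therefore the state at step 4028 equals the state at step 4 + ((4028 - 4) mod 2) = 4, which is [83, 83, 83, 83, 83, 83, 83, 83, 83, 83, 83, 83].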